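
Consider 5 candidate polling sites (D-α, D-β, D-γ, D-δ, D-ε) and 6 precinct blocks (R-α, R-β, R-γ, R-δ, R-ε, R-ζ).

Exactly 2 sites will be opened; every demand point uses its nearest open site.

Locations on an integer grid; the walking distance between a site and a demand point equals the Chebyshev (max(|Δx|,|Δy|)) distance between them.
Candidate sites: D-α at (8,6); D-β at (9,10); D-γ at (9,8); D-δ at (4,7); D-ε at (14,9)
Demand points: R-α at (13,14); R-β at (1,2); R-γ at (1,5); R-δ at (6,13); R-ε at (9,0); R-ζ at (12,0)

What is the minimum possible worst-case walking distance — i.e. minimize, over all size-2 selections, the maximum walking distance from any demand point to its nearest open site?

7

Open {D-α, D-β}.
  Farthest demand point is R-β at walking distance 7 (to D-α); all others are ≤ 7.
With {D-α, D-γ} the worst case is 7.
With {D-α, D-ε} the worst case is 7.
No size-2 selection achieves below 7.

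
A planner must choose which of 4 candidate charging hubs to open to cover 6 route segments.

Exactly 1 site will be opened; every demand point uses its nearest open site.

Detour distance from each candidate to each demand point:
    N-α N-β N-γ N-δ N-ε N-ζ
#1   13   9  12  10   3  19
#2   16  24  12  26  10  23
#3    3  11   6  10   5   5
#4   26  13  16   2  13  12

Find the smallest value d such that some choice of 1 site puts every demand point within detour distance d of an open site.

11

Open {#3}.
  Farthest demand point is N-β at detour distance 11 (to #3); all others are ≤ 11.
With {#1} the worst case is 19.
With {#2} the worst case is 26.
No size-1 selection achieves below 11.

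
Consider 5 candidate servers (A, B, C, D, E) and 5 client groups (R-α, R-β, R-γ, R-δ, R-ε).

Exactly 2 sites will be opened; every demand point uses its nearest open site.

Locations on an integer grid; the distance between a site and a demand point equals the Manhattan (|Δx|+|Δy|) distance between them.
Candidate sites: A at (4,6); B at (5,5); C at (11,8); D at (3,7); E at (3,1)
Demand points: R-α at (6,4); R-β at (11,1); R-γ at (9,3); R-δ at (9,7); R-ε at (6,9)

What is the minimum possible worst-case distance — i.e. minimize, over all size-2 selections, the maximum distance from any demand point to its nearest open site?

7

Open {A, C}.
  Farthest demand point is R-β at distance 7 (to C); all others are ≤ 7.
With {B, C} the worst case is 7.
With {C, D} the worst case is 7.
No size-2 selection achieves below 7.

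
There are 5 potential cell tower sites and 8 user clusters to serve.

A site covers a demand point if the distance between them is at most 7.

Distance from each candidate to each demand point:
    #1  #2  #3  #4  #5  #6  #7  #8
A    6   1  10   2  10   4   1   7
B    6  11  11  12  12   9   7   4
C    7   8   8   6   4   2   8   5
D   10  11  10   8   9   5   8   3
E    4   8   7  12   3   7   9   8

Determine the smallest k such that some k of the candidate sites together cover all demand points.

2

Coverage sets (demand points within 7 of each site):
  A: {#1, #2, #4, #6, #7, #8}
  B: {#1, #7, #8}
  C: {#1, #4, #5, #6, #8}
  D: {#6, #8}
  E: {#1, #3, #5, #6}
No single site covers all 8 demand points.
But {A, E} covers everything, so the minimum is 2.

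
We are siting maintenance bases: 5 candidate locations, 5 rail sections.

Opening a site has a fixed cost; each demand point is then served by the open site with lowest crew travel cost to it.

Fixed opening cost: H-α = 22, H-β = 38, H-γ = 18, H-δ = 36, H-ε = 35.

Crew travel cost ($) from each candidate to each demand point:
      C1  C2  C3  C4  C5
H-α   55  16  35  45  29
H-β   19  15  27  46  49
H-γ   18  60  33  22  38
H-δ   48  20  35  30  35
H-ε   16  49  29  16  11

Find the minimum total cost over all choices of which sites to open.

145

Open {H-α, H-ε}: assign each demand point to its cheapest open site.
  C1→H-ε 16, C2→H-α 16, C3→H-ε 29, C4→H-ε 16, C5→H-ε 11
  crew travel cost 88, fixed 57 → total 145.
Compare {H-ε}: crew travel cost 121 + fixed 35 = 156.
Compare {H-α, H-γ}: crew travel cost 118 + fixed 40 = 158.
Compare {H-β, H-ε}: crew travel cost 85 + fixed 73 = 158.
All other subsets cost ≥ 156. Minimum total cost: 145.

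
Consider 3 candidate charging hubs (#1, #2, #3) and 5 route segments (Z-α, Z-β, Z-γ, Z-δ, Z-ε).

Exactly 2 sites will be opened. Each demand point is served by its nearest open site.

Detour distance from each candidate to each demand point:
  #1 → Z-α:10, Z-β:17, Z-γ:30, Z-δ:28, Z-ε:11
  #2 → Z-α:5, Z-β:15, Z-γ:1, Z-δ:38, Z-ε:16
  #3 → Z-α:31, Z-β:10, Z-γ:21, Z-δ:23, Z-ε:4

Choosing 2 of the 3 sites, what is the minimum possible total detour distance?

Open {#2, #3}.
  Z-α→#2 5, Z-β→#3 10, Z-γ→#2 1, Z-δ→#3 23, Z-ε→#3 4  ⇒ total 43.
Compare {#1, #2}: total 60.
Compare {#1, #3}: total 68.

43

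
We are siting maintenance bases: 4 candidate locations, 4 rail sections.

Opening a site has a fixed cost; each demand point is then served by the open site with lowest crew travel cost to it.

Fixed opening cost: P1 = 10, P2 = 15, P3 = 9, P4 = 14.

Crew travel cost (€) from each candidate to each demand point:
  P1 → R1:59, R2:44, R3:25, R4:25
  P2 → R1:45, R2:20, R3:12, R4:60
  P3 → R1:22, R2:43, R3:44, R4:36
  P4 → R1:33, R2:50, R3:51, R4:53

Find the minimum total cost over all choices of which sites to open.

113

Open {P1, P2, P3}: assign each demand point to its cheapest open site.
  R1→P3 22, R2→P2 20, R3→P2 12, R4→P1 25
  crew travel cost 79, fixed 34 → total 113.
Compare {P2, P3}: crew travel cost 90 + fixed 24 = 114.
Compare {P1, P2}: crew travel cost 102 + fixed 25 = 127.
Compare {P1, P2, P3, P4}: crew travel cost 79 + fixed 48 = 127.
All other subsets cost ≥ 114. Minimum total cost: 113.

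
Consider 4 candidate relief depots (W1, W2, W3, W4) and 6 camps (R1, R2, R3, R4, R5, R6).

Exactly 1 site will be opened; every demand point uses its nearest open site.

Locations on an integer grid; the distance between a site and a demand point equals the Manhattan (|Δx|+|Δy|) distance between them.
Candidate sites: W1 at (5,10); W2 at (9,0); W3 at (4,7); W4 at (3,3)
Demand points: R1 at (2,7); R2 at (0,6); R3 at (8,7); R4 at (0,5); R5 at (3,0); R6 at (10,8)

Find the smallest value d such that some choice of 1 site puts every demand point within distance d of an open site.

8

Open {W3}.
  Farthest demand point is R5 at distance 8 (to W3); all others are ≤ 8.
With {W1} the worst case is 12.
With {W4} the worst case is 12.
No size-1 selection achieves below 8.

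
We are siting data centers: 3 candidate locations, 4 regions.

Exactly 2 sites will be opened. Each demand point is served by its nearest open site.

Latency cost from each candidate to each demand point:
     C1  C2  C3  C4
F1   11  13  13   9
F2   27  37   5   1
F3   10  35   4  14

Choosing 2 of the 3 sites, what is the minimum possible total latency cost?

30

Open {F1, F2}.
  C1→F1 11, C2→F1 13, C3→F2 5, C4→F2 1  ⇒ total 30.
Compare {F1, F3}: total 36.
Compare {F2, F3}: total 50.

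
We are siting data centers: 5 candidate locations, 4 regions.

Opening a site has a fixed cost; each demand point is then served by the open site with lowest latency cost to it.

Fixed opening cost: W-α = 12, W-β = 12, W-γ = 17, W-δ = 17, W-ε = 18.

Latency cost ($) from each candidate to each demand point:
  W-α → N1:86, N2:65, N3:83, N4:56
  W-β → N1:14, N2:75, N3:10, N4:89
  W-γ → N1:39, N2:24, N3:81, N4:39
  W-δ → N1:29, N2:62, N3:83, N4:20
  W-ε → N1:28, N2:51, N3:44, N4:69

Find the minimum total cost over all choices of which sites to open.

Open {W-β, W-γ, W-δ}: assign each demand point to its cheapest open site.
  N1→W-β 14, N2→W-γ 24, N3→W-β 10, N4→W-δ 20
  latency cost 68, fixed 46 → total 114.
Compare {W-β, W-γ}: latency cost 87 + fixed 29 = 116.
Compare {W-α, W-β, W-γ, W-δ}: latency cost 68 + fixed 58 = 126.
Compare {W-α, W-β, W-γ}: latency cost 87 + fixed 41 = 128.
All other subsets cost ≥ 116. Minimum total cost: 114.

114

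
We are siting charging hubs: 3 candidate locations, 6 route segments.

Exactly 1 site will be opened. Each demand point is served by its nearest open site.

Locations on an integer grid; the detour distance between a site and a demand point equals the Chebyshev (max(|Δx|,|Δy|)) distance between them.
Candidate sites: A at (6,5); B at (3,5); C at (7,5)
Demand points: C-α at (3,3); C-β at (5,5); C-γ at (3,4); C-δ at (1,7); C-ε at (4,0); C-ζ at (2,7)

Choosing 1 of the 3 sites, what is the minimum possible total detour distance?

Open {B}.
  C-α→B 2, C-β→B 2, C-γ→B 1, C-δ→B 2, C-ε→B 5, C-ζ→B 2  ⇒ total 14.
Compare {A}: total 21.
Compare {C}: total 26.

14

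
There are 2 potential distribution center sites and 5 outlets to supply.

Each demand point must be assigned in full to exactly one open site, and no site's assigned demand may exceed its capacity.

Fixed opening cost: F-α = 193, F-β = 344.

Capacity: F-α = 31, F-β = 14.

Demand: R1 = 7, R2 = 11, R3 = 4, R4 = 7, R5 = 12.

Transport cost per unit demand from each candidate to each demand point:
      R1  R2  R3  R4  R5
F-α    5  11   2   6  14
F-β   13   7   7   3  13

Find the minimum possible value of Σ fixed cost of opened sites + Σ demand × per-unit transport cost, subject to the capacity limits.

Open {F-α, F-β}; cheapest assignment that respects the capacities:
  F-α (cap 31, load 30): R1, R3, R4, R5 — cost 7×5 + 4×2 + 7×6 + 12×14 = 253
  F-β (cap 14, load 11): R2 — cost 11×7 = 77
  Shipping 330, fixed 537 → total 867.
  Any other capacity-feasible assignment to {F-α, F-β} ships for at least 330.
Total demand is 41 and no other set of sites has combined capacity ≥ 41, so {F-α, F-β} is the only feasible choice of open sites. Minimum: 867.

867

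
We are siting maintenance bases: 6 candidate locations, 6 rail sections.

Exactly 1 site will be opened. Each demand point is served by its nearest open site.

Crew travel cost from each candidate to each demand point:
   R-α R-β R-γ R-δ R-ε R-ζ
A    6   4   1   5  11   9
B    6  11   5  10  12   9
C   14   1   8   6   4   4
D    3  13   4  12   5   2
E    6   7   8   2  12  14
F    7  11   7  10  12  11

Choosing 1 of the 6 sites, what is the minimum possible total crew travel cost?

36

Open {A}.
  R-α→A 6, R-β→A 4, R-γ→A 1, R-δ→A 5, R-ε→A 11, R-ζ→A 9  ⇒ total 36.
Compare {C}: total 37.
Compare {D}: total 39.
No size-1 selection does better; minimum is 36.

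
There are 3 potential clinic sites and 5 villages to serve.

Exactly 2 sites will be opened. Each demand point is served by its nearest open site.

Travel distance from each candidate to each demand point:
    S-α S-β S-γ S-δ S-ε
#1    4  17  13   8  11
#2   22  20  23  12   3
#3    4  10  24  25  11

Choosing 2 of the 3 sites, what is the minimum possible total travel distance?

45

Open {#1, #2}.
  S-α→#1 4, S-β→#1 17, S-γ→#1 13, S-δ→#1 8, S-ε→#2 3  ⇒ total 45.
Compare {#1, #3}: total 46.
Compare {#2, #3}: total 52.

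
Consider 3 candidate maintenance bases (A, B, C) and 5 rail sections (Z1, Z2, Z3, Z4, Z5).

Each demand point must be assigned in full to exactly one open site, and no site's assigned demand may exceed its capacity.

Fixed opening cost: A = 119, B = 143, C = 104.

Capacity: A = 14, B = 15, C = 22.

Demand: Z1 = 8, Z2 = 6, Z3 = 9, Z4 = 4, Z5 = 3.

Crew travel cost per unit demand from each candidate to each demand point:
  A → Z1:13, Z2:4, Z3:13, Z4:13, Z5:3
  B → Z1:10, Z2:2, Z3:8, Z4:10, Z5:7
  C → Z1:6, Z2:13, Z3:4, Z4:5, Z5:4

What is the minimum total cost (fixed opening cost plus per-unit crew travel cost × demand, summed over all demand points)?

Open {A, C}; cheapest assignment that respects the capacities:
  A (cap 14, load 9): Z2, Z5 — cost 6×4 + 3×3 = 33
  C (cap 22, load 21): Z1, Z3, Z4 — cost 8×6 + 9×4 + 4×5 = 104
  Shipping 137, fixed 223 → total 360.
  Any other capacity-feasible assignment to {A, C} ships for at least 137.
Compare {B, C}: its best feasible assignment gives total 384.
Compare {A, B, C}: its best feasible assignment gives total 491.
Every other set of open sites that can feasibly serve all demand totals ≥ 384 even under its best assignment. Minimum: 360.

360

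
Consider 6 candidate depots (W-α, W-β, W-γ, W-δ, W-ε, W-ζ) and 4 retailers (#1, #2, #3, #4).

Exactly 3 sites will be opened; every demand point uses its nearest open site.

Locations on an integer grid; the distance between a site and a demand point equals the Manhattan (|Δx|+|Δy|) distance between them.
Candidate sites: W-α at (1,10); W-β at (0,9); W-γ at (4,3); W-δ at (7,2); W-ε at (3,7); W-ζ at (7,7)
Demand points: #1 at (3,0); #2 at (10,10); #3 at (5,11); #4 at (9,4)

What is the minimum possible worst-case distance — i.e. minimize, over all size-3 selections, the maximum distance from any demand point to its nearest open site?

6

Open {W-α, W-γ, W-ζ}.
  Farthest demand point is #2 at distance 6 (to W-ζ); all others are ≤ 6.
With {W-α, W-δ, W-ζ} the worst case is 6.
With {W-β, W-γ, W-ζ} the worst case is 6.
No size-3 selection achieves below 6.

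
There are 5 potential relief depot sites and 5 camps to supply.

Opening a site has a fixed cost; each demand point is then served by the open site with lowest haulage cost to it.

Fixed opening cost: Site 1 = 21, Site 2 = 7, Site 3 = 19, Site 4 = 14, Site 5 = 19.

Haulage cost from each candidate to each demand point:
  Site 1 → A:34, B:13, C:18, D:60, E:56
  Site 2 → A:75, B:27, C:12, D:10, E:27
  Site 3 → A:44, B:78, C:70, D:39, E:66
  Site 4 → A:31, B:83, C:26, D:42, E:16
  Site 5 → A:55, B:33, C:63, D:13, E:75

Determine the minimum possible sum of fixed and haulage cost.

117

Open {Site 2, Site 4}: assign each demand point to its cheapest open site.
  A→Site 4 31, B→Site 2 27, C→Site 2 12, D→Site 2 10, E→Site 4 16
  haulage cost 96, fixed 21 → total 117.
Compare {Site 1, Site 2}: haulage cost 96 + fixed 28 = 124.
Compare {Site 1, Site 2, Site 4}: haulage cost 82 + fixed 42 = 124.
Compare {Site 2, Site 3, Site 4}: haulage cost 96 + fixed 40 = 136.
All other subsets cost ≥ 124. Minimum total cost: 117.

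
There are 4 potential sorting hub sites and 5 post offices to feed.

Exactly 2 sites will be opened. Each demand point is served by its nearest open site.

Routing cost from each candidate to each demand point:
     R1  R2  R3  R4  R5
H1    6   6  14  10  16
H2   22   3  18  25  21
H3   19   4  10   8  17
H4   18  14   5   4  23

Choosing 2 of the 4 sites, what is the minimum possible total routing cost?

Open {H1, H4}.
  R1→H1 6, R2→H1 6, R3→H4 5, R4→H4 4, R5→H1 16  ⇒ total 37.
Compare {H1, H3}: total 44.
Compare {H3, H4}: total 48.
No size-2 selection does better; minimum is 37.

37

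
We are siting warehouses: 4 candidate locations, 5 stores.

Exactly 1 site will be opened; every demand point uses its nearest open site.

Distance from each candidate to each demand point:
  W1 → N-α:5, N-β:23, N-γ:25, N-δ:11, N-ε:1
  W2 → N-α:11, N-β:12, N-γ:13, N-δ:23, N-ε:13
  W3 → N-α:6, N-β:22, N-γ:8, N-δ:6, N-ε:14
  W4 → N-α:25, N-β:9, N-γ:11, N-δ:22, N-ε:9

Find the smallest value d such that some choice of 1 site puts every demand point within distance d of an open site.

Open {W3}.
  Farthest demand point is N-β at distance 22 (to W3); all others are ≤ 22.
With {W2} the worst case is 23.
With {W1} the worst case is 25.
No size-1 selection achieves below 22.

22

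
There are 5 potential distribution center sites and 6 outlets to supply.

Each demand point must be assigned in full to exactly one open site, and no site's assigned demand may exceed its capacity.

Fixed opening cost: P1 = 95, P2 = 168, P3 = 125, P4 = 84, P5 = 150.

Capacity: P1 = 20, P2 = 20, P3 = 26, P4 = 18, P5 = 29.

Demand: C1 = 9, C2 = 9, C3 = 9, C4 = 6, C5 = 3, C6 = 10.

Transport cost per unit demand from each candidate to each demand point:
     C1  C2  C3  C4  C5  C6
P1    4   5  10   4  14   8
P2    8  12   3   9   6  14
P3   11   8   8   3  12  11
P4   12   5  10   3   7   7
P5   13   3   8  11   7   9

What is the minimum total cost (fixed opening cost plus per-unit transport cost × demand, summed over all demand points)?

536

Open {P1, P5}; cheapest assignment that respects the capacities:
  P1 (cap 20, load 18): C1, C4, C5 — cost 9×4 + 6×4 + 3×14 = 102
  P5 (cap 29, load 28): C2, C3, C6 — cost 9×3 + 9×8 + 10×9 = 189
  Shipping 291, fixed 245 → total 536.
  Any other capacity-feasible assignment to {P1, P5} ships for at least 291.
Compare {P1, P2, P4}: its best feasible assignment gives total 561.
Compare {P1, P3, P4}: its best feasible assignment gives total 566.
Every other set of open sites that can feasibly serve all demand totals ≥ 561 even under its best assignment. Minimum: 536.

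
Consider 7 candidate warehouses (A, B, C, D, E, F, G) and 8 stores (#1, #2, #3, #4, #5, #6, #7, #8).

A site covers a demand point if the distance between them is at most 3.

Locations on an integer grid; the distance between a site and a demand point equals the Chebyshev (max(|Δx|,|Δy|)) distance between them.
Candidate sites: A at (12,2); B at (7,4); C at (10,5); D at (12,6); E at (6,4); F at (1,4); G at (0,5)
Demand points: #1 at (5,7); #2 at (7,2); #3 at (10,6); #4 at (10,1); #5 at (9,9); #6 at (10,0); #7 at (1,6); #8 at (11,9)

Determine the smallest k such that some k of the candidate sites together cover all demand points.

4

Coverage sets (demand points within 3 of each site):
  A: {#4, #6}
  B: {#1, #2, #3, #4}
  C: {#2, #3}
  D: {#3, #5, #8}
  E: {#1, #2}
  F: {#7}
  G: {#7}
No 3 sites suffice: every size-3 union leaves at least one demand point uncovered.
But {A, B, D, F} covers everything, so the minimum is 4.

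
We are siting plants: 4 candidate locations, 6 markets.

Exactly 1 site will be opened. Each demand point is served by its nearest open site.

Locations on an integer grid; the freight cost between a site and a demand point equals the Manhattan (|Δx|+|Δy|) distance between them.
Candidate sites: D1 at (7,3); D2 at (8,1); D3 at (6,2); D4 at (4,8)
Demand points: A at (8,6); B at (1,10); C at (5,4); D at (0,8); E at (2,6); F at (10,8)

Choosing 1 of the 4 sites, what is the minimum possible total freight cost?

Open {D4}.
  A→D4 6, B→D4 5, C→D4 5, D→D4 4, E→D4 4, F→D4 6  ⇒ total 30.
Compare {D1}: total 48.
Compare {D3}: total 52.
No size-1 selection does better; minimum is 30.

30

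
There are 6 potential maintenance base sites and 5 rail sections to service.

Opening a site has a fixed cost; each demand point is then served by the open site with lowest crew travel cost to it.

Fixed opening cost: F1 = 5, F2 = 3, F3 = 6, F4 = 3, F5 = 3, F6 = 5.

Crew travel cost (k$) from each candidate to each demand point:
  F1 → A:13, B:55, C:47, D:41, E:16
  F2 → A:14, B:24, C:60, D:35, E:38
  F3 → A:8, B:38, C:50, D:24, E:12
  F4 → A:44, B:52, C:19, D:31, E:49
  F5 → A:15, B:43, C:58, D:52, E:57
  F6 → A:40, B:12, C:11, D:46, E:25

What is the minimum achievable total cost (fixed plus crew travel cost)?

Open {F3, F6}: assign each demand point to its cheapest open site.
  A→F3 8, B→F6 12, C→F6 11, D→F3 24, E→F3 12
  crew travel cost 67, fixed 11 → total 78.
Compare {F2, F3, F6}: crew travel cost 67 + fixed 14 = 81.
Compare {F3, F4, F6}: crew travel cost 67 + fixed 14 = 81.
Compare {F3, F5, F6}: crew travel cost 67 + fixed 14 = 81.
All other subsets cost ≥ 81. Minimum total cost: 78.

78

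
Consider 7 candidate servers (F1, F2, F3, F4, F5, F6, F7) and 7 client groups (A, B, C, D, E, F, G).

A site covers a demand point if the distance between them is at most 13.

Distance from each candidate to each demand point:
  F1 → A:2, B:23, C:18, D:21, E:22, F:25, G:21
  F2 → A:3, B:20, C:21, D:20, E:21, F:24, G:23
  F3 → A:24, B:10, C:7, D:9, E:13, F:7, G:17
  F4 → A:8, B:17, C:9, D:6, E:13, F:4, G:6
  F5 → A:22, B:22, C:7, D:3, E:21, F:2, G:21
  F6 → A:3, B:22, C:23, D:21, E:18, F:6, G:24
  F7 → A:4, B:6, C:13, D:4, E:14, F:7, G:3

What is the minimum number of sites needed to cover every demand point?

2

Coverage sets (demand points within 13 of each site):
  F1: {A}
  F2: {A}
  F3: {B, C, D, E, F}
  F4: {A, C, D, E, F, G}
  F5: {C, D, F}
  F6: {A, F}
  F7: {A, B, C, D, F, G}
No single site covers all 7 demand points.
But {F3, F4} covers everything, so the minimum is 2.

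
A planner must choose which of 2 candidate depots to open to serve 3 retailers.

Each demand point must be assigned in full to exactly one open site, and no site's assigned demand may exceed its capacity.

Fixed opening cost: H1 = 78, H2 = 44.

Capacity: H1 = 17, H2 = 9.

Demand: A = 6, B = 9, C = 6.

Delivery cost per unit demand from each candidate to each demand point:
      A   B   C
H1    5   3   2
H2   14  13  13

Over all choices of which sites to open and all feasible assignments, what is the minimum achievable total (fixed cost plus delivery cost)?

245

Open {H1, H2}; cheapest assignment that respects the capacities:
  H1 (cap 17, load 15): B, C — cost 9×3 + 6×2 = 39
  H2 (cap 9, load 6): A — cost 6×14 = 84
  Shipping 123, fixed 122 → total 245.
  Any other capacity-feasible assignment to {H1, H2} ships for at least 123.
Total demand is 21 and no other set of sites has combined capacity ≥ 21, so {H1, H2} is the only feasible choice of open sites. Minimum: 245.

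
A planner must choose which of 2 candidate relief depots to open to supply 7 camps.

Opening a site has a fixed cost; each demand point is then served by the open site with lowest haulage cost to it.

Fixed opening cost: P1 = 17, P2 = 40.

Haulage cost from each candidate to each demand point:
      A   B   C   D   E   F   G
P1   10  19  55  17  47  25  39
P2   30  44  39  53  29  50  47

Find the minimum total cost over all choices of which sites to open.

229

Open {P1}: assign each demand point to its cheapest open site.
  A→P1 10, B→P1 19, C→P1 55, D→P1 17, E→P1 47, F→P1 25, G→P1 39
  haulage cost 212, fixed 17 → total 229.
Compare {P1, P2}: haulage cost 178 + fixed 57 = 235.
Compare {P2}: haulage cost 292 + fixed 40 = 332.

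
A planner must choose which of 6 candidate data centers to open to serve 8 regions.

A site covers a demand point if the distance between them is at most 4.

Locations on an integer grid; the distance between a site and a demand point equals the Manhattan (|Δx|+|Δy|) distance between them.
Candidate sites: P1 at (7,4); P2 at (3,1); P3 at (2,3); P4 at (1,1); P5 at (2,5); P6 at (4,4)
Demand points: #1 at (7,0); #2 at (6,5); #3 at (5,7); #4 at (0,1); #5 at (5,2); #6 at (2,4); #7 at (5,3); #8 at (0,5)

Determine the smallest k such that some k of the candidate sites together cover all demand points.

Coverage sets (demand points within 4 of each site):
  P1: {#1, #2, #5, #7}
  P2: {#4, #5, #6, #7}
  P3: {#4, #5, #6, #7, #8}
  P4: {#4, #6}
  P5: {#2, #6, #8}
  P6: {#2, #3, #5, #6, #7}
No 2 sites suffice: every size-2 union leaves at least one demand point uncovered.
But {P1, P3, P6} covers everything, so the minimum is 3.

3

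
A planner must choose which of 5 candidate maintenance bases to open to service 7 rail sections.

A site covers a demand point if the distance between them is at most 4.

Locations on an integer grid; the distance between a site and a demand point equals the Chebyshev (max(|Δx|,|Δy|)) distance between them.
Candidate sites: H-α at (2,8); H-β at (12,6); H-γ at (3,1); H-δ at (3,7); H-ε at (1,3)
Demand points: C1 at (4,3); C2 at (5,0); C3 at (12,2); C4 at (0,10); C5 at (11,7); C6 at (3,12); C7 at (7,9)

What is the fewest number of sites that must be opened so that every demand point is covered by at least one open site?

Coverage sets (demand points within 4 of each site):
  H-α: {C4, C6}
  H-β: {C3, C5}
  H-γ: {C1, C2}
  H-δ: {C1, C4, C7}
  H-ε: {C1, C2}
No 3 sites suffice: every size-3 union leaves at least one demand point uncovered.
But {H-α, H-β, H-γ, H-δ} covers everything, so the minimum is 4.

4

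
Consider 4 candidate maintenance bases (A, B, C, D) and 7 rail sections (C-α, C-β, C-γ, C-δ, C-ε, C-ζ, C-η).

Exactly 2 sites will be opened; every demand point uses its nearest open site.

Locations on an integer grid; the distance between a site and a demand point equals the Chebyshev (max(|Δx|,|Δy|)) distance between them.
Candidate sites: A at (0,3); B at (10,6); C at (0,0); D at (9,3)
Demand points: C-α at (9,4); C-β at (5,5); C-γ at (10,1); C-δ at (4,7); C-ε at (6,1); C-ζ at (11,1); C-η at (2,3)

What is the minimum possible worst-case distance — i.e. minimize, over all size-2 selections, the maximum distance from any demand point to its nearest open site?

4

Open {A, D}.
  Farthest demand point is C-β at distance 4 (to D); all others are ≤ 4.
With {A, B} the worst case is 5.
With {C, D} the worst case is 5.
No size-2 selection achieves below 4.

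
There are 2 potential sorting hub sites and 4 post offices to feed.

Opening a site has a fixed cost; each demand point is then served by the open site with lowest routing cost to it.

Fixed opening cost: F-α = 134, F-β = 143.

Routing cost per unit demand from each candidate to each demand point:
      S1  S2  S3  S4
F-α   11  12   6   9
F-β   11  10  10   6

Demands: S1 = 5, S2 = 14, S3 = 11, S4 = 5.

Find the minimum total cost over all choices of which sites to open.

468

Open {F-α}: assign each demand point to its cheapest open site.
  S1→F-α 5×11=55, S2→F-α 14×12=168, S3→F-α 11×6=66, S4→F-α 5×9=45
  routing cost 334, fixed 134 → total 468.
Compare {F-β}: routing cost 335 + fixed 143 = 478.
Compare {F-α, F-β}: routing cost 291 + fixed 277 = 568.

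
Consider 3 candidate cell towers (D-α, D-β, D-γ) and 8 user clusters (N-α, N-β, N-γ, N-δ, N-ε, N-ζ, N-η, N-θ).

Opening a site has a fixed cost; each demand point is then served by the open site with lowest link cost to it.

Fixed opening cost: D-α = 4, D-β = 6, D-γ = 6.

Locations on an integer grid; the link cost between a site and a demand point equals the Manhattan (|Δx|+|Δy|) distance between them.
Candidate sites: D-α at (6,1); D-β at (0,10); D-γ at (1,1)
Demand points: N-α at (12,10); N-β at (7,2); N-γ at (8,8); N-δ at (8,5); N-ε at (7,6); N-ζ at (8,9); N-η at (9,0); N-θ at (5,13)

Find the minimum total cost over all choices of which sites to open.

66

Open {D-α, D-β}: assign each demand point to its cheapest open site.
  N-α→D-β 12, N-β→D-α 2, N-γ→D-α 9, N-δ→D-α 6, N-ε→D-α 6, N-ζ→D-β 9, N-η→D-α 4, N-θ→D-β 8
  link cost 56, fixed 10 → total 66.
Compare {D-α}: link cost 65 + fixed 4 = 69.
Compare {D-α, D-β, D-γ}: link cost 56 + fixed 16 = 72.
Compare {D-α, D-γ}: link cost 65 + fixed 10 = 75.
All other subsets cost ≥ 69. Minimum total cost: 66.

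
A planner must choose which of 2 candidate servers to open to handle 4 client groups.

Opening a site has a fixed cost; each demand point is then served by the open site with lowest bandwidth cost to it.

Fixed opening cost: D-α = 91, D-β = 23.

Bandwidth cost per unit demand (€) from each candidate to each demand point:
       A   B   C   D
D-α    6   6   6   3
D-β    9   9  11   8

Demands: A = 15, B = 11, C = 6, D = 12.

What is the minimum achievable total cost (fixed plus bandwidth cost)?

Open {D-α}: assign each demand point to its cheapest open site.
  A→D-α 15×6=90, B→D-α 11×6=66, C→D-α 6×6=36, D→D-α 12×3=36
  bandwidth cost 228, fixed 91 → total 319.
Compare {D-α, D-β}: bandwidth cost 228 + fixed 114 = 342.
Compare {D-β}: bandwidth cost 396 + fixed 23 = 419.

319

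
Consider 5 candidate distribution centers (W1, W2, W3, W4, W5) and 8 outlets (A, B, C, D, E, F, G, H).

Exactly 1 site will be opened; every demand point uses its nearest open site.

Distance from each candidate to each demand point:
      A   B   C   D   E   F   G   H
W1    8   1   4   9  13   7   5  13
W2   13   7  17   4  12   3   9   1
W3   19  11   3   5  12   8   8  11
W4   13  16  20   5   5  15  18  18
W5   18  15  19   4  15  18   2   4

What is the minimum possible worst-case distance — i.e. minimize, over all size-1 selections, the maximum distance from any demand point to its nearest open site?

13

Open {W1}.
  Farthest demand point is E at distance 13 (to W1); all others are ≤ 13.
With {W2} the worst case is 17.
With {W3} the worst case is 19.
No size-1 selection achieves below 13.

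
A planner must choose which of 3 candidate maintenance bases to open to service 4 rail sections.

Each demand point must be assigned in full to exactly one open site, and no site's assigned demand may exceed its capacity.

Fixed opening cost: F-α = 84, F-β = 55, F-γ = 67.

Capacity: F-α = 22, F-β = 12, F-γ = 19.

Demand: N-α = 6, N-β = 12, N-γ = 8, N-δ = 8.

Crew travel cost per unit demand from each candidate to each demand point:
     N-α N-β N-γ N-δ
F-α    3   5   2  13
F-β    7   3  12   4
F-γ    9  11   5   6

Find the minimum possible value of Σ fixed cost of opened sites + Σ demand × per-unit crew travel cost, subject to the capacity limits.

313

Open {F-α, F-β}; cheapest assignment that respects the capacities:
  F-α (cap 22, load 22): N-α, N-γ, N-δ — cost 6×3 + 8×2 + 8×13 = 138
  F-β (cap 12, load 12): N-β — cost 12×3 = 36
  Shipping 174, fixed 139 → total 313.
  Any other capacity-feasible assignment to {F-α, F-β} ships for at least 174.
Compare {F-α, F-γ}: its best feasible assignment gives total 317.
Compare {F-α, F-β, F-γ}: its best feasible assignment gives total 324.
Every other set of open sites that can feasibly serve all demand totals ≥ 317 even under its best assignment. Minimum: 313.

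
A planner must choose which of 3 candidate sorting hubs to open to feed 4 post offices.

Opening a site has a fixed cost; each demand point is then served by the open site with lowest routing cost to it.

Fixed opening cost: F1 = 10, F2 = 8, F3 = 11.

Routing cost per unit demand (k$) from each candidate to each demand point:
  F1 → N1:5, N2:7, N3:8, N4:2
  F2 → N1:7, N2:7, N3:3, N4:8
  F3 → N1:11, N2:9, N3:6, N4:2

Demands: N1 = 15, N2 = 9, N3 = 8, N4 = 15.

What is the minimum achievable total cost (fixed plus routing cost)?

Open {F1, F2}: assign each demand point to its cheapest open site.
  N1→F1 15×5=75, N2→F1 9×7=63, N3→F2 8×3=24, N4→F1 15×2=30
  routing cost 192, fixed 18 → total 210.
Compare {F1, F2, F3}: routing cost 192 + fixed 29 = 221.
Compare {F1, F3}: routing cost 216 + fixed 21 = 237.
Compare {F2, F3}: routing cost 222 + fixed 19 = 241.
All other subsets cost ≥ 221. Minimum total cost: 210.

210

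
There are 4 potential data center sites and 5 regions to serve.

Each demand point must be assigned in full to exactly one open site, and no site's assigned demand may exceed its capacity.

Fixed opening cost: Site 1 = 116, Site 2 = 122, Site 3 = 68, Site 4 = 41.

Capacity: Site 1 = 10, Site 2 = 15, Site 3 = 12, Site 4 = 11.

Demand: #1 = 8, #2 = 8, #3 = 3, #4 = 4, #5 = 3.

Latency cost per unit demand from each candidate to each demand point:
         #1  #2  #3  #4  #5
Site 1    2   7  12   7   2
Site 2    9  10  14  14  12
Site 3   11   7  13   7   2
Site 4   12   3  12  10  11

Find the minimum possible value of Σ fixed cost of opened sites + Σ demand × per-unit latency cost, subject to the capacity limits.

Open {Site 1, Site 3, Site 4}; cheapest assignment that respects the capacities:
  Site 1 (cap 10, load 8): #1 — cost 8×2 = 16
  Site 3 (cap 12, load 7): #4, #5 — cost 4×7 + 3×2 = 34
  Site 4 (cap 11, load 11): #2, #3 — cost 8×3 + 3×12 = 60
  Shipping 110, fixed 225 → total 335.
  Any other capacity-feasible assignment to {Site 1, Site 3, Site 4} ships for at least 110.
Compare {Site 2, Site 4}: its best feasible assignment gives total 387.
Compare {Site 2, Site 3, Site 4}: its best feasible assignment gives total 397.
Every other set of open sites that can feasibly serve all demand totals ≥ 387 even under its best assignment. Minimum: 335.

335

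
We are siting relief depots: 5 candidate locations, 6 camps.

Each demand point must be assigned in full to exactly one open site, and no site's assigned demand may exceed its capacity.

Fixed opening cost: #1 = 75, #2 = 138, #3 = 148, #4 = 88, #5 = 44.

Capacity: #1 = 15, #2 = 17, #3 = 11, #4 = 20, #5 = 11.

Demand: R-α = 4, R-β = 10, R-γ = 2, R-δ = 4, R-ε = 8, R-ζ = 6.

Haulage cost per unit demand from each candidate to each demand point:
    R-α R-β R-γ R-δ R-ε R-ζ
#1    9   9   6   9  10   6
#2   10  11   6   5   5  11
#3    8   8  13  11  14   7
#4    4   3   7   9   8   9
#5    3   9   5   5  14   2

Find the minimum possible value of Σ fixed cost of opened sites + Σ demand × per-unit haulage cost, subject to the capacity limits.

373

Open {#1, #4, #5}; cheapest assignment that respects the capacities:
  #1 (cap 15, load 6): R-γ, R-δ — cost 2×6 + 4×9 = 48
  #4 (cap 20, load 18): R-β, R-ε — cost 10×3 + 8×8 = 94
  #5 (cap 11, load 10): R-α, R-ζ — cost 4×3 + 6×2 = 24
  Shipping 166, fixed 207 → total 373.
  Any other capacity-feasible assignment to {#1, #4, #5} ships for at least 166.
Compare {#1, #4}: its best feasible assignment gives total 375.
Compare {#2, #4, #5}: its best feasible assignment gives total 396.
Every other set of open sites that can feasibly serve all demand totals ≥ 375 even under its best assignment. Minimum: 373.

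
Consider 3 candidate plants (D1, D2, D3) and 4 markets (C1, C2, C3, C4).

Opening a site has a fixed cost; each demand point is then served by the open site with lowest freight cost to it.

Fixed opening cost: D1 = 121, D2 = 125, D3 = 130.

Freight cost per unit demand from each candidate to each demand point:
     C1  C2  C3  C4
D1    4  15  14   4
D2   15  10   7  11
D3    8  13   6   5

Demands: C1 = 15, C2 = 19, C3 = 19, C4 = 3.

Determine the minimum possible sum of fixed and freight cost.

626

Open {D3}: assign each demand point to its cheapest open site.
  C1→D3 15×8=120, C2→D3 19×13=247, C3→D3 19×6=114, C4→D3 3×5=15
  freight cost 496, fixed 130 → total 626.
Compare {D1, D2}: freight cost 395 + fixed 246 = 641.
Compare {D1, D3}: freight cost 433 + fixed 251 = 684.
Compare {D2, D3}: freight cost 439 + fixed 255 = 694.
All other subsets cost ≥ 641. Minimum total cost: 626.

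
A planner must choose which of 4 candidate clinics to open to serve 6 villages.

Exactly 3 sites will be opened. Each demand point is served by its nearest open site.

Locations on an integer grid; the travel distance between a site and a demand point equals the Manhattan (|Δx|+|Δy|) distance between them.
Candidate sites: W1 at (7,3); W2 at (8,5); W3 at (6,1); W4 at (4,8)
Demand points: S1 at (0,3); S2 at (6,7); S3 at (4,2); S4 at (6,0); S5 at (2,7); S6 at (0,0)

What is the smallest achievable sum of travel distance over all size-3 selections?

24

Open {W1, W3, W4}.
  S1→W1 7, S2→W4 3, S3→W3 3, S4→W3 1, S5→W4 3, S6→W3 7  ⇒ total 24.
Compare {W2, W3, W4}: total 25.
Compare {W1, W2, W3}: total 30.
No size-3 selection does better; minimum is 24.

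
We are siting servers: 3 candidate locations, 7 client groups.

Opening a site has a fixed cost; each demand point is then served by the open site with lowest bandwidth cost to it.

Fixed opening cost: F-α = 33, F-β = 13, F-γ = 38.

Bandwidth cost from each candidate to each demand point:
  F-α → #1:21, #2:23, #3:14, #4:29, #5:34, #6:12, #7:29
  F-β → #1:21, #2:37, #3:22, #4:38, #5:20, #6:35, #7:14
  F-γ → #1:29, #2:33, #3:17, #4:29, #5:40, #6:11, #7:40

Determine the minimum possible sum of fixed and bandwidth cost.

Open {F-α, F-β}: assign each demand point to its cheapest open site.
  #1→F-α 21, #2→F-α 23, #3→F-α 14, #4→F-α 29, #5→F-β 20, #6→F-α 12, #7→F-β 14
  bandwidth cost 133, fixed 46 → total 179.
Compare {F-α}: bandwidth cost 162 + fixed 33 = 195.
Compare {F-β, F-γ}: bandwidth cost 145 + fixed 51 = 196.
Compare {F-β}: bandwidth cost 187 + fixed 13 = 200.
All other subsets cost ≥ 195. Minimum total cost: 179.

179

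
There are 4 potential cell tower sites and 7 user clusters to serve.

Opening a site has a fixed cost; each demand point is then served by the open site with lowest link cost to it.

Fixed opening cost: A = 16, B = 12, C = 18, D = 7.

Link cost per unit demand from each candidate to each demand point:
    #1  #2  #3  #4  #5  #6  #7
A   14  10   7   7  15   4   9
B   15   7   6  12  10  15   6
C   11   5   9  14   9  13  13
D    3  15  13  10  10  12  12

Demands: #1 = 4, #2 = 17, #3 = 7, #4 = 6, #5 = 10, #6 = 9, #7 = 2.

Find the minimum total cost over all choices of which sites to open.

372

Open {A, B, C, D}: assign each demand point to its cheapest open site.
  #1→D 4×3=12, #2→C 17×5=85, #3→B 7×6=42, #4→A 6×7=42, #5→C 10×9=90, #6→A 9×4=36, #7→B 2×6=12
  link cost 319, fixed 53 → total 372.
Compare {A, C, D}: link cost 332 + fixed 41 = 373.
Compare {A, B, C}: link cost 351 + fixed 46 = 397.
Compare {A, C}: link cost 364 + fixed 34 = 398.
All other subsets cost ≥ 373. Minimum total cost: 372.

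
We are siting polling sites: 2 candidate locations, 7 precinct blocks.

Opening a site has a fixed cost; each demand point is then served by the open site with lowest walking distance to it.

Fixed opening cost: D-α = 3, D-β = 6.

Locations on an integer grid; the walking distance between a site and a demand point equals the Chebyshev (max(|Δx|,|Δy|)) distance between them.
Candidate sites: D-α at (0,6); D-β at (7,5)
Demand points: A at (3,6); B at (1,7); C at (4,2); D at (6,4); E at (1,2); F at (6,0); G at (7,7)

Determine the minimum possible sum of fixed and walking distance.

Open {D-α, D-β}: assign each demand point to its cheapest open site.
  A→D-α 3, B→D-α 1, C→D-β 3, D→D-β 1, E→D-α 4, F→D-β 5, G→D-β 2
  walking distance 19, fixed 9 → total 28.
Compare {D-β}: walking distance 27 + fixed 6 = 33.
Compare {D-α}: walking distance 31 + fixed 3 = 34.

28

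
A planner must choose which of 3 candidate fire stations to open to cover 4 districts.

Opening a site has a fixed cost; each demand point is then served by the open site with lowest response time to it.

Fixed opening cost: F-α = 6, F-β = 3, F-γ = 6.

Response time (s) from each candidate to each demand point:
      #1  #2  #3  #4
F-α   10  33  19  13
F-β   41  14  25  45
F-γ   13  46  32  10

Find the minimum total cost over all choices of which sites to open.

Open {F-α, F-β}: assign each demand point to its cheapest open site.
  #1→F-α 10, #2→F-β 14, #3→F-α 19, #4→F-α 13
  response time 56, fixed 9 → total 65.
Compare {F-α, F-β, F-γ}: response time 53 + fixed 15 = 68.
Compare {F-β, F-γ}: response time 62 + fixed 9 = 71.
Compare {F-α}: response time 75 + fixed 6 = 81.
All other subsets cost ≥ 68. Minimum total cost: 65.

65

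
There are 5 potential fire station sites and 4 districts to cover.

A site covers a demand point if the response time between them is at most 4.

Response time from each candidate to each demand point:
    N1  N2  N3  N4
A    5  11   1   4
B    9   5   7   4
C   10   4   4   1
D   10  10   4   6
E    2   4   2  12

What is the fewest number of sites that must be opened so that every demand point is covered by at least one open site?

2

Coverage sets (demand points within 4 of each site):
  A: {N3, N4}
  B: {N4}
  C: {N2, N3, N4}
  D: {N3}
  E: {N1, N2, N3}
No single site covers all 4 demand points.
But {A, E} covers everything, so the minimum is 2.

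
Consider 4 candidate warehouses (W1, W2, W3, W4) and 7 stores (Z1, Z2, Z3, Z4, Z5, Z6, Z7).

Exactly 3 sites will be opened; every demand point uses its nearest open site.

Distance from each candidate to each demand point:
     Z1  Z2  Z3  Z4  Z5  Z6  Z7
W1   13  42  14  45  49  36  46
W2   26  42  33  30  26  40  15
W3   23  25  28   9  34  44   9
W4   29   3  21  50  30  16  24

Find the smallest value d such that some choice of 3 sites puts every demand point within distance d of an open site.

26

Open {W2, W3, W4}.
  Farthest demand point is Z5 at distance 26 (to W2); all others are ≤ 26.
With {W1, W2, W4} the worst case is 30.
With {W1, W3, W4} the worst case is 30.
No size-3 selection achieves below 26.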